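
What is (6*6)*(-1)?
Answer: -36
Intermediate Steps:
(6*6)*(-1) = 36*(-1) = -36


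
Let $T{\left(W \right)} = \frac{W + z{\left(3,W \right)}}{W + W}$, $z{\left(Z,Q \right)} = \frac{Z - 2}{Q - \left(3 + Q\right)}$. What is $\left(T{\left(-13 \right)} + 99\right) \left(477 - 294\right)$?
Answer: $\frac{236741}{13} \approx 18211.0$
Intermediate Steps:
$z{\left(Z,Q \right)} = \frac{2}{3} - \frac{Z}{3}$ ($z{\left(Z,Q \right)} = \frac{-2 + Z}{-3} = \left(-2 + Z\right) \left(- \frac{1}{3}\right) = \frac{2}{3} - \frac{Z}{3}$)
$T{\left(W \right)} = \frac{- \frac{1}{3} + W}{2 W}$ ($T{\left(W \right)} = \frac{W + \left(\frac{2}{3} - 1\right)}{W + W} = \frac{W + \left(\frac{2}{3} - 1\right)}{2 W} = \left(W - \frac{1}{3}\right) \frac{1}{2 W} = \left(- \frac{1}{3} + W\right) \frac{1}{2 W} = \frac{- \frac{1}{3} + W}{2 W}$)
$\left(T{\left(-13 \right)} + 99\right) \left(477 - 294\right) = \left(\frac{-1 + 3 \left(-13\right)}{6 \left(-13\right)} + 99\right) \left(477 - 294\right) = \left(\frac{1}{6} \left(- \frac{1}{13}\right) \left(-1 - 39\right) + 99\right) 183 = \left(\frac{1}{6} \left(- \frac{1}{13}\right) \left(-40\right) + 99\right) 183 = \left(\frac{20}{39} + 99\right) 183 = \frac{3881}{39} \cdot 183 = \frac{236741}{13}$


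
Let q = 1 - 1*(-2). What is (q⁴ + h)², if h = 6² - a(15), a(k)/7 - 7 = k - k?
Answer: 4624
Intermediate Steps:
q = 3 (q = 1 + 2 = 3)
a(k) = 49 (a(k) = 49 + 7*(k - k) = 49 + 7*0 = 49 + 0 = 49)
h = -13 (h = 6² - 1*49 = 36 - 49 = -13)
(q⁴ + h)² = (3⁴ - 13)² = (81 - 13)² = 68² = 4624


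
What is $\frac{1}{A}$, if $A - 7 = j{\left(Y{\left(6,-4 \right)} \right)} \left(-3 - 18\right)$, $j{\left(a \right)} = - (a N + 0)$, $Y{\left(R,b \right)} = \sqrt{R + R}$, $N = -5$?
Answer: $- \frac{1}{18893} - \frac{30 \sqrt{3}}{18893} \approx -0.0028032$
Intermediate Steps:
$Y{\left(R,b \right)} = \sqrt{2} \sqrt{R}$ ($Y{\left(R,b \right)} = \sqrt{2 R} = \sqrt{2} \sqrt{R}$)
$j{\left(a \right)} = 5 a$ ($j{\left(a \right)} = - (a \left(-5\right) + 0) = - (- 5 a + 0) = - \left(-5\right) a = 5 a$)
$A = 7 - 210 \sqrt{3}$ ($A = 7 + 5 \sqrt{2} \sqrt{6} \left(-3 - 18\right) = 7 + 5 \cdot 2 \sqrt{3} \left(-21\right) = 7 + 10 \sqrt{3} \left(-21\right) = 7 - 210 \sqrt{3} \approx -356.73$)
$\frac{1}{A} = \frac{1}{7 - 210 \sqrt{3}}$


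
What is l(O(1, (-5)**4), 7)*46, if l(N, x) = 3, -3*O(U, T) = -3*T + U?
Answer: 138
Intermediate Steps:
O(U, T) = T - U/3 (O(U, T) = -(-3*T + U)/3 = -(U - 3*T)/3 = T - U/3)
l(O(1, (-5)**4), 7)*46 = 3*46 = 138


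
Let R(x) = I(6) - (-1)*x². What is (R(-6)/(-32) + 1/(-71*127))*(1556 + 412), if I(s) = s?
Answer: -23292879/9017 ≈ -2583.2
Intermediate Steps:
R(x) = 6 + x² (R(x) = 6 - (-1)*x² = 6 + x²)
(R(-6)/(-32) + 1/(-71*127))*(1556 + 412) = ((6 + (-6)²)/(-32) + 1/(-71*127))*(1556 + 412) = ((6 + 36)*(-1/32) - 1/71*1/127)*1968 = (42*(-1/32) - 1/9017)*1968 = (-21/16 - 1/9017)*1968 = -189373/144272*1968 = -23292879/9017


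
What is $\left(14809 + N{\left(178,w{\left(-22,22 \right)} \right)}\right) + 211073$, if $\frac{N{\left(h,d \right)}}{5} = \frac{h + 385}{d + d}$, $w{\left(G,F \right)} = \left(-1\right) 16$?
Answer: $\frac{7225409}{32} \approx 2.2579 \cdot 10^{5}$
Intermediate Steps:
$w{\left(G,F \right)} = -16$
$N{\left(h,d \right)} = \frac{5 \left(385 + h\right)}{2 d}$ ($N{\left(h,d \right)} = 5 \frac{h + 385}{d + d} = 5 \frac{385 + h}{2 d} = \frac{5 \left(385 + h\right)}{2 d}$)
$\left(14809 + N{\left(178,w{\left(-22,22 \right)} \right)}\right) + 211073 = \left(14809 + \frac{5 \left(385 + 178\right)}{2 \left(-16\right)}\right) + 211073 = \left(14809 + \frac{5}{2} \left(- \frac{1}{16}\right) 563\right) + 211073 = \left(14809 - \frac{2815}{32}\right) + 211073 = \frac{471073}{32} + 211073 = \frac{7225409}{32}$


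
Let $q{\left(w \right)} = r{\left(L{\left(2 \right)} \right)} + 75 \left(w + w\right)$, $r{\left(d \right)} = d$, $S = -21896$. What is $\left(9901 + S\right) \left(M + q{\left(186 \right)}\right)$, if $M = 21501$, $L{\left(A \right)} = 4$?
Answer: $-592612975$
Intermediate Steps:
$q{\left(w \right)} = 4 + 150 w$ ($q{\left(w \right)} = 4 + 75 \left(w + w\right) = 4 + 75 \cdot 2 w = 4 + 150 w$)
$\left(9901 + S\right) \left(M + q{\left(186 \right)}\right) = \left(9901 - 21896\right) \left(21501 + \left(4 + 150 \cdot 186\right)\right) = - 11995 \left(21501 + \left(4 + 27900\right)\right) = - 11995 \left(21501 + 27904\right) = \left(-11995\right) 49405 = -592612975$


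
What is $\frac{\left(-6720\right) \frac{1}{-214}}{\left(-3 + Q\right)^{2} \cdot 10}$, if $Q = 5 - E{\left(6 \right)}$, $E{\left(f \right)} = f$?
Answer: $\frac{21}{107} \approx 0.19626$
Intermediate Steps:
$Q = -1$ ($Q = 5 - 6 = -1$)
$\frac{\left(-6720\right) \frac{1}{-214}}{\left(-3 + Q\right)^{2} \cdot 10} = \frac{\left(-6720\right) \frac{1}{-214}}{\left(-3 - 1\right)^{2} \cdot 10} = \frac{\left(-6720\right) \left(- \frac{1}{214}\right)}{\left(-4\right)^{2} \cdot 10} = \frac{3360}{107 \cdot 16 \cdot 10} = \frac{3360}{107 \cdot 160} = \frac{3360}{107} \cdot \frac{1}{160} = \frac{21}{107}$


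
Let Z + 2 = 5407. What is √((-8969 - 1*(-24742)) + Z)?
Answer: √21178 ≈ 145.53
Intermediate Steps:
Z = 5405 (Z = -2 + 5407 = 5405)
√((-8969 - 1*(-24742)) + Z) = √((-8969 - 1*(-24742)) + 5405) = √((-8969 + 24742) + 5405) = √(15773 + 5405) = √21178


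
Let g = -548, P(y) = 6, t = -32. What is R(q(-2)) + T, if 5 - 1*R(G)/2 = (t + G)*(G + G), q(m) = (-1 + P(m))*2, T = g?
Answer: 342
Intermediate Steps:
T = -548
q(m) = 10 (q(m) = (-1 + 6)*2 = 5*2 = 10)
R(G) = 10 - 4*G*(-32 + G) (R(G) = 10 - 2*(-32 + G)*(G + G) = 10 - 2*(-32 + G)*2*G = 10 - 4*G*(-32 + G))
R(q(-2)) + T = (10 - 4*10² + 128*10) - 548 = (10 - 4*100 + 1280) - 548 = (10 - 400 + 1280) - 548 = 890 - 548 = 342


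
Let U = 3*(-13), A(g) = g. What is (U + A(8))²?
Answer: 961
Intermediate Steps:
U = -39
(U + A(8))² = (-39 + 8)² = (-31)² = 961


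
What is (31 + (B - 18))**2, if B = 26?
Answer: 1521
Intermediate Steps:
(31 + (B - 18))**2 = (31 + (26 - 18))**2 = (31 + 8)**2 = 39**2 = 1521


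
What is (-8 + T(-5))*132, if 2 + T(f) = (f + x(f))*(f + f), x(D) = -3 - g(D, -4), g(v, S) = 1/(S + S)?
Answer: 9075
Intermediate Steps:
g(v, S) = 1/(2*S)
x(D) = -23/8 (x(D) = -3 - 1/(2*(-4)) = -3 - (-1)/(2*4) = -3 - 1*(-⅛) = -3 + ⅛ = -23/8)
T(f) = -2 + 2*f*(-23/8 + f) (T(f) = -2 + (f - 23/8)*(f + f) = -2 + (-23/8 + f)*(2*f) = -2 + 2*f*(-23/8 + f))
(-8 + T(-5))*132 = (-8 + (-2 + 2*(-5)² - 23/4*(-5)))*132 = (-8 + (-2 + 2*25 + 115/4))*132 = (-8 + (-2 + 50 + 115/4))*132 = (-8 + 307/4)*132 = (275/4)*132 = 9075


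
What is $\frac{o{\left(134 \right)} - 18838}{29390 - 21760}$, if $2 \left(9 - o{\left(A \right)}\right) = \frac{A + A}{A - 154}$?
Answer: $- \frac{26889}{10900} \approx -2.4669$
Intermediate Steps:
$o{\left(A \right)} = 9 - \frac{A}{-154 + A}$ ($o{\left(A \right)} = 9 - \frac{\left(A + A\right) \frac{1}{A - 154}}{2} = 9 - \frac{2 A \frac{1}{-154 + A}}{2} = 9 - \frac{A}{-154 + A}$)
$\frac{o{\left(134 \right)} - 18838}{29390 - 21760} = \frac{\frac{2 \left(-693 + 4 \cdot 134\right)}{-154 + 134} - 18838}{29390 - 21760} = \frac{\frac{2 \left(-693 + 536\right)}{-20} - 18838}{7630} = \left(2 \left(- \frac{1}{20}\right) \left(-157\right) - 18838\right) \frac{1}{7630} = \left(\frac{157}{10} - 18838\right) \frac{1}{7630} = \left(- \frac{188223}{10}\right) \frac{1}{7630} = - \frac{26889}{10900}$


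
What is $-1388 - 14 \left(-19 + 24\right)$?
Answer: $-1458$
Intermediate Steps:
$-1388 - 14 \left(-19 + 24\right) = -1388 - 70 = -1458$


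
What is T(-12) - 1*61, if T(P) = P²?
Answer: 83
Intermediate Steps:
T(-12) - 1*61 = (-12)² - 1*61 = 144 - 61 = 83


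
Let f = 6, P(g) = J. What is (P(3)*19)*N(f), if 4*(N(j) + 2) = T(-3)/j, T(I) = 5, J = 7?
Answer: -5719/24 ≈ -238.29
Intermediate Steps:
P(g) = 7
N(j) = -2 + 5/(4*j) (N(j) = -2 + (5/j)/4 = -2 + 5/(4*j))
(P(3)*19)*N(f) = (7*19)*(-2 + (5/4)/6) = 133*(-2 + (5/4)*(1/6)) = 133*(-2 + 5/24) = 133*(-43/24) = -5719/24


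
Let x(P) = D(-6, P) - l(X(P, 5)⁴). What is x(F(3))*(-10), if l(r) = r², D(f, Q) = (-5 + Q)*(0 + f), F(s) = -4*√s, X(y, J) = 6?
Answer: 16795860 - 240*√3 ≈ 1.6795e+7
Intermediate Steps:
D(f, Q) = f*(-5 + Q) (D(f, Q) = (-5 + Q)*f = f*(-5 + Q))
x(P) = -1679586 - 6*P (x(P) = -6*(-5 + P) - (6⁴)² = (30 - 6*P) - 1*1296² = (30 - 6*P) - 1*1679616 = (30 - 6*P) - 1679616 = -1679586 - 6*P)
x(F(3))*(-10) = (-1679586 - (-24)*√3)*(-10) = (-1679586 + 24*√3)*(-10) = 16795860 - 240*√3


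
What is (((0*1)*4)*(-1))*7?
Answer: 0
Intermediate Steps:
(((0*1)*4)*(-1))*7 = ((0*4)*(-1))*7 = (0*(-1))*7 = 0*7 = 0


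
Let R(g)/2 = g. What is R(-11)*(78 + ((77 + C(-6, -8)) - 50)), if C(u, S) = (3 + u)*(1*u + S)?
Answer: -3234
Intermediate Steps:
R(g) = 2*g
C(u, S) = (3 + u)*(S + u) (C(u, S) = (3 + u)*(u + S) = (3 + u)*(S + u))
R(-11)*(78 + ((77 + C(-6, -8)) - 50)) = (2*(-11))*(78 + ((77 + ((-6)**2 + 3*(-8) + 3*(-6) - 8*(-6))) - 50)) = -22*(78 + ((77 + (36 - 24 - 18 + 48)) - 50)) = -22*(78 + ((77 + 42) - 50)) = -22*(78 + (119 - 50)) = -22*(78 + 69) = -22*147 = -3234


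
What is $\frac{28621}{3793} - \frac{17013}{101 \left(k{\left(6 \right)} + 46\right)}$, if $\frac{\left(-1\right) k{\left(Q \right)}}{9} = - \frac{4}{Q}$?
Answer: $\frac{85787183}{19920836} \approx 4.3064$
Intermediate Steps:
$k{\left(Q \right)} = \frac{36}{Q}$ ($k{\left(Q \right)} = - 9 \left(- \frac{4}{Q}\right) = \frac{36}{Q}$)
$\frac{28621}{3793} - \frac{17013}{101 \left(k{\left(6 \right)} + 46\right)} = \frac{28621}{3793} - \frac{17013}{101 \left(\frac{36}{6} + 46\right)} = 28621 \cdot \frac{1}{3793} - \frac{17013}{101 \left(36 \cdot \frac{1}{6} + 46\right)} = \frac{28621}{3793} - \frac{17013}{101 \left(6 + 46\right)} = \frac{28621}{3793} - \frac{17013}{101 \cdot 52} = \frac{28621}{3793} - \frac{17013}{5252} = \frac{85787183}{19920836}$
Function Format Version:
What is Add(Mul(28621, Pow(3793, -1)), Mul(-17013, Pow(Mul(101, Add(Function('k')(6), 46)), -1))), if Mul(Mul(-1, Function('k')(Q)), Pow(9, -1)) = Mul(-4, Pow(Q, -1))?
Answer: Rational(85787183, 19920836) ≈ 4.3064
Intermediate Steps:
Function('k')(Q) = Mul(36, Pow(Q, -1)) (Function('k')(Q) = Mul(-9, Mul(-4, Pow(Q, -1))) = Mul(36, Pow(Q, -1)))
Add(Mul(28621, Pow(3793, -1)), Mul(-17013, Pow(Mul(101, Add(Function('k')(6), 46)), -1))) = Add(Mul(28621, Pow(3793, -1)), Mul(-17013, Pow(Mul(101, Add(Mul(36, Pow(6, -1)), 46)), -1))) = Add(Mul(28621, Rational(1, 3793)), Mul(-17013, Pow(Mul(101, Add(Mul(36, Rational(1, 6)), 46)), -1))) = Add(Rational(28621, 3793), Mul(-17013, Pow(Mul(101, Add(6, 46)), -1))) = Add(Rational(28621, 3793), Mul(-17013, Pow(Mul(101, 52), -1))) = Add(Rational(28621, 3793), Mul(-17013, Pow(5252, -1))) = Add(Rational(28621, 3793), Mul(-17013, Rational(1, 5252))) = Add(Rational(28621, 3793), Rational(-17013, 5252)) = Rational(85787183, 19920836)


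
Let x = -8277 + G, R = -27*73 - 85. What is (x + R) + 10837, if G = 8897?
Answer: 9401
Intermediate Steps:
R = -2056 (R = -1971 - 85 = -2056)
x = 620 (x = -8277 + 8897 = 620)
(x + R) + 10837 = (620 - 2056) + 10837 = -1436 + 10837 = 9401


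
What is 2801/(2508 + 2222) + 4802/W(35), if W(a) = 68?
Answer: 2862991/40205 ≈ 71.210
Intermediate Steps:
2801/(2508 + 2222) + 4802/W(35) = 2801/(2508 + 2222) + 4802/68 = 2801/4730 + 4802*(1/68) = 2801*(1/4730) + 2401/34 = 2801/4730 + 2401/34 = 2862991/40205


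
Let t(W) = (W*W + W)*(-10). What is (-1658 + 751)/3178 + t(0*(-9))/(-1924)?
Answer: -907/3178 ≈ -0.28540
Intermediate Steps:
t(W) = -10*W - 10*W² (t(W) = (W² + W)*(-10) = (W + W²)*(-10) = -10*W - 10*W²)
(-1658 + 751)/3178 + t(0*(-9))/(-1924) = (-1658 + 751)/3178 - 10*0*(-9)*(1 + 0*(-9))/(-1924) = -907*1/3178 - 10*0*(1 + 0)*(-1/1924) = -907/3178 - 10*0*1*(-1/1924) = -907/3178 + 0*(-1/1924) = -907/3178 + 0 = -907/3178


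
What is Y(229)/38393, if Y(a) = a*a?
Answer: 52441/38393 ≈ 1.3659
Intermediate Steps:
Y(a) = a²
Y(229)/38393 = 229²/38393 = 52441*(1/38393) = 52441/38393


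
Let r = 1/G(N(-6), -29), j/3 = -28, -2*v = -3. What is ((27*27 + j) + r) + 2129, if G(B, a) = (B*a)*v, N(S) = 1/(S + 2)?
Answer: 241346/87 ≈ 2774.1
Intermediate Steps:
v = 3/2 (v = -1/2*(-3) = 3/2 ≈ 1.5000)
N(S) = 1/(2 + S)
j = -84 (j = 3*(-28) = -84)
G(B, a) = 3*B*a/2 (G(B, a) = (B*a)*(3/2) = 3*B*a/2)
r = 8/87 (r = 1/((3/2)*(-29)/(2 - 6)) = 1/((3/2)*(-29)/(-4)) = 1/((3/2)*(-1/4)*(-29)) = 1/(87/8) = 8/87 ≈ 0.091954)
((27*27 + j) + r) + 2129 = ((27*27 - 84) + 8/87) + 2129 = ((729 - 84) + 8/87) + 2129 = (645 + 8/87) + 2129 = 56123/87 + 2129 = 241346/87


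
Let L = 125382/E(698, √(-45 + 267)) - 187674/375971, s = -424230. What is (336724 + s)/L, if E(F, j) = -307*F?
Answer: 3524974520602618/43677953343 ≈ 80704.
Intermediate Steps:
L = -43677953343/40282660853 (L = 125382/((-307*698)) - 187674/375971 = 125382/(-214286) - 187674*1/375971 = 125382*(-1/214286) - 187674/375971 = -62691/107143 - 187674/375971 = -43677953343/40282660853 ≈ -1.0843)
(336724 + s)/L = (336724 - 424230)/(-43677953343/40282660853) = -87506*(-40282660853/43677953343) = 3524974520602618/43677953343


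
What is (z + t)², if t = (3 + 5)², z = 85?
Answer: 22201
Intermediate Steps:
t = 64 (t = 8² = 64)
(z + t)² = (85 + 64)² = 149² = 22201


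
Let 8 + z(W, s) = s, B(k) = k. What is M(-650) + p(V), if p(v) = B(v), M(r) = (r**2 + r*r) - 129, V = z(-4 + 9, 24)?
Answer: 844887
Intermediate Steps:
z(W, s) = -8 + s
V = 16 (V = -8 + 24 = 16)
M(r) = -129 + 2*r**2 (M(r) = (r**2 + r**2) - 129 = 2*r**2 - 129 = -129 + 2*r**2)
p(v) = v
M(-650) + p(V) = (-129 + 2*(-650)**2) + 16 = (-129 + 2*422500) + 16 = (-129 + 845000) + 16 = 844871 + 16 = 844887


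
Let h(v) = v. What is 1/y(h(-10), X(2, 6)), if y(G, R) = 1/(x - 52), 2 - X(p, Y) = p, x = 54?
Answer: 2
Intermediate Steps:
X(p, Y) = 2 - p
y(G, R) = 1/2 (y(G, R) = 1/(54 - 52) = 1/2)
1/y(h(-10), X(2, 6)) = 1/(1/2) = 2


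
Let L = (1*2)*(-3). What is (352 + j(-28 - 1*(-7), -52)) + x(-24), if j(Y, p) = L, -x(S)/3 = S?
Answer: 418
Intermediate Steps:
x(S) = -3*S
L = -6 (L = 2*(-3) = -6)
j(Y, p) = -6
(352 + j(-28 - 1*(-7), -52)) + x(-24) = (352 - 6) - 3*(-24) = 346 + 72 = 418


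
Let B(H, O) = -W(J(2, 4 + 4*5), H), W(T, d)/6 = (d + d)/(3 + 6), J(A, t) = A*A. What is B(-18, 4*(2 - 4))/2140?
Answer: 6/535 ≈ 0.011215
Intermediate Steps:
J(A, t) = A²
W(T, d) = 4*d/3 (W(T, d) = 6*((d + d)/(3 + 6)) = 6*((2*d)/9) = 6*((2*d)*(⅑)) = 6*(2*d/9) = 4*d/3)
B(H, O) = -4*H/3
B(-18, 4*(2 - 4))/2140 = -4/3*(-18)/2140 = 24*(1/2140) = 6/535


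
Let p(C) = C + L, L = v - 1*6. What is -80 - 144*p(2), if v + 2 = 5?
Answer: 64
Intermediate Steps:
v = 3 (v = -2 + 5 = 3)
L = -3 (L = 3 - 1*6 = 3 - 6 = -3)
p(C) = -3 + C (p(C) = C - 3 = -3 + C)
-80 - 144*p(2) = -80 - 144*(-3 + 2) = -80 - 144*(-1) = -80 + 144 = 64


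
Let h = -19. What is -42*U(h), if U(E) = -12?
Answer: 504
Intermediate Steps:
-42*U(h) = -42*(-12) = 504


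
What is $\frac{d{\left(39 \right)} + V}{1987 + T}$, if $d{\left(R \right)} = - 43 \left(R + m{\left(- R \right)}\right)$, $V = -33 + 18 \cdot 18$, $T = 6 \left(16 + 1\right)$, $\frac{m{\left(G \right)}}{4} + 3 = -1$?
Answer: $- \frac{698}{2089} \approx -0.33413$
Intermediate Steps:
$m{\left(G \right)} = -16$ ($m{\left(G \right)} = -12 + 4 \left(-1\right) = -12 - 4 = -16$)
$T = 102$ ($T = 6 \cdot 17 = 102$)
$V = 291$ ($V = -33 + 324 = 291$)
$d{\left(R \right)} = 688 - 43 R$ ($d{\left(R \right)} = - 43 \left(R - 16\right) = - 43 \left(-16 + R\right) = 688 - 43 R$)
$\frac{d{\left(39 \right)} + V}{1987 + T} = \frac{\left(688 - 1677\right) + 291}{1987 + 102} = \frac{\left(688 - 1677\right) + 291}{2089} = \left(-989 + 291\right) \frac{1}{2089} = \left(-698\right) \frac{1}{2089} = - \frac{698}{2089}$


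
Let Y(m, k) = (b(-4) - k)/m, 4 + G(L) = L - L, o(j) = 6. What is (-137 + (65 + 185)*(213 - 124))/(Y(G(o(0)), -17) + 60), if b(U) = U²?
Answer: 9828/23 ≈ 427.30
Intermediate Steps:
G(L) = -4 (G(L) = -4 + (L - L) = -4 + 0 = -4)
Y(m, k) = (16 - k)/m (Y(m, k) = ((-4)² - k)/m = (16 - k)/m)
(-137 + (65 + 185)*(213 - 124))/(Y(G(o(0)), -17) + 60) = (-137 + (65 + 185)*(213 - 124))/((16 - 1*(-17))/(-4) + 60) = (-137 + 250*89)/(-(16 + 17)/4 + 60) = (-137 + 22250)/(-¼*33 + 60) = 22113/(-33/4 + 60) = 22113/(207/4) = 22113*(4/207) = 9828/23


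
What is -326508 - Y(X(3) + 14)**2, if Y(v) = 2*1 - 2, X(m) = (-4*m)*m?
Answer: -326508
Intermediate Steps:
X(m) = -4*m**2
Y(v) = 0 (Y(v) = 2 - 2 = 0)
-326508 - Y(X(3) + 14)**2 = -326508 - 1*0**2 = -326508 - 1*0 = -326508 + 0 = -326508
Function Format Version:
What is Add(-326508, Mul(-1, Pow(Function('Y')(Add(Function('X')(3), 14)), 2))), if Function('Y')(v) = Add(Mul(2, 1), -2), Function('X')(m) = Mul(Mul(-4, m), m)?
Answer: -326508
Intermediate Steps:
Function('X')(m) = Mul(-4, Pow(m, 2))
Function('Y')(v) = 0 (Function('Y')(v) = Add(2, -2) = 0)
Add(-326508, Mul(-1, Pow(Function('Y')(Add(Function('X')(3), 14)), 2))) = Add(-326508, Mul(-1, Pow(0, 2))) = Add(-326508, Mul(-1, 0)) = Add(-326508, 0) = -326508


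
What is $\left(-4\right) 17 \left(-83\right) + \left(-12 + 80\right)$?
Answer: $5712$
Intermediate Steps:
$\left(-4\right) 17 \left(-83\right) + \left(-12 + 80\right) = \left(-68\right) \left(-83\right) + 68 = 5644 + 68 = 5712$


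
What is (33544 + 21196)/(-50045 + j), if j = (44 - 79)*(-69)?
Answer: -5474/4763 ≈ -1.1493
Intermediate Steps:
j = 2415 (j = -35*(-69) = 2415)
(33544 + 21196)/(-50045 + j) = (33544 + 21196)/(-50045 + 2415) = 54740/(-47630) = 54740*(-1/47630) = -5474/4763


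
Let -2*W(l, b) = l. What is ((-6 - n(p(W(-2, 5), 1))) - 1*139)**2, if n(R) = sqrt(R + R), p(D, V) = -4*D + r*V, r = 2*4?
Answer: 21033 + 580*sqrt(2) ≈ 21853.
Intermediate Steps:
W(l, b) = -l/2
r = 8
p(D, V) = -4*D + 8*V
n(R) = sqrt(2)*sqrt(R) (n(R) = sqrt(2*R) = sqrt(2)*sqrt(R))
((-6 - n(p(W(-2, 5), 1))) - 1*139)**2 = ((-6 - sqrt(2)*sqrt(-(-2)*(-2) + 8*1)) - 1*139)**2 = ((-6 - sqrt(2)*sqrt(-4*1 + 8)) - 139)**2 = ((-6 - sqrt(2)*sqrt(-4 + 8)) - 139)**2 = ((-6 - sqrt(2)*sqrt(4)) - 139)**2 = ((-6 - sqrt(2)*2) - 139)**2 = ((-6 - 2*sqrt(2)) - 139)**2 = (-145 - 2*sqrt(2))**2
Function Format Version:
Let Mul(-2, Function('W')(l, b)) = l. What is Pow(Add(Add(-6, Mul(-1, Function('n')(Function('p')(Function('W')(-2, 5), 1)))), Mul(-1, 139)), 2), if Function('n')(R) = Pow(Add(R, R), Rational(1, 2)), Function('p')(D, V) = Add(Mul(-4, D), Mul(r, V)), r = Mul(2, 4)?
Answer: Add(21033, Mul(580, Pow(2, Rational(1, 2)))) ≈ 21853.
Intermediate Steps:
Function('W')(l, b) = Mul(Rational(-1, 2), l)
r = 8
Function('p')(D, V) = Add(Mul(-4, D), Mul(8, V))
Function('n')(R) = Mul(Pow(2, Rational(1, 2)), Pow(R, Rational(1, 2))) (Function('n')(R) = Pow(Mul(2, R), Rational(1, 2)) = Mul(Pow(2, Rational(1, 2)), Pow(R, Rational(1, 2))))
Pow(Add(Add(-6, Mul(-1, Function('n')(Function('p')(Function('W')(-2, 5), 1)))), Mul(-1, 139)), 2) = Pow(Add(Add(-6, Mul(-1, Mul(Pow(2, Rational(1, 2)), Pow(Add(Mul(-4, Mul(Rational(-1, 2), -2)), Mul(8, 1)), Rational(1, 2))))), Mul(-1, 139)), 2) = Pow(Add(Add(-6, Mul(-1, Mul(Pow(2, Rational(1, 2)), Pow(Add(Mul(-4, 1), 8), Rational(1, 2))))), -139), 2) = Pow(Add(Add(-6, Mul(-1, Mul(Pow(2, Rational(1, 2)), Pow(Add(-4, 8), Rational(1, 2))))), -139), 2) = Pow(Add(Add(-6, Mul(-1, Mul(Pow(2, Rational(1, 2)), Pow(4, Rational(1, 2))))), -139), 2) = Pow(Add(Add(-6, Mul(-1, Mul(Pow(2, Rational(1, 2)), 2))), -139), 2) = Pow(Add(Add(-6, Mul(-1, Mul(2, Pow(2, Rational(1, 2))))), -139), 2) = Pow(Add(Add(-6, Mul(-2, Pow(2, Rational(1, 2)))), -139), 2) = Pow(Add(-145, Mul(-2, Pow(2, Rational(1, 2)))), 2)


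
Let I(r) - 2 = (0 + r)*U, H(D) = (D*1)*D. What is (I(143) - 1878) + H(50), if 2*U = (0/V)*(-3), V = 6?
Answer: 624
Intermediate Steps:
H(D) = D**2 (H(D) = D*D = D**2)
U = 0 (U = ((0/6)*(-3))/2 = ((0*(1/6))*(-3))/2 = (0*(-3))/2 = (1/2)*0 = 0)
I(r) = 2 (I(r) = 2 + (0 + r)*0 = 2 + r*0 = 2 + 0 = 2)
(I(143) - 1878) + H(50) = (2 - 1878) + 50**2 = -1876 + 2500 = 624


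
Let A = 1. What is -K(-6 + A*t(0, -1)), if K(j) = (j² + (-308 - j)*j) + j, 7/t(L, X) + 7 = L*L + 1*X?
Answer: -16885/8 ≈ -2110.6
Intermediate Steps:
t(L, X) = 7/(-7 + X + L²) (t(L, X) = 7/(-7 + (L*L + 1*X)) = 7/(-7 + (L² + X)) = 7/(-7 + (X + L²)) = 7/(-7 + X + L²))
K(j) = j + j² + j*(-308 - j) (K(j) = (j² + j*(-308 - j)) + j = j + j² + j*(-308 - j))
-K(-6 + A*t(0, -1)) = -(-307)*(-6 + 1*(7/(-7 - 1 + 0²))) = -(-307)*(-6 + 1*(7/(-7 - 1 + 0))) = -(-307)*(-6 + 1*(7/(-8))) = -(-307)*(-6 + 1*(7*(-⅛))) = -(-307)*(-6 + 1*(-7/8)) = -(-307)*(-6 - 7/8) = -(-307)*(-55)/8 = -1*16885/8 = -16885/8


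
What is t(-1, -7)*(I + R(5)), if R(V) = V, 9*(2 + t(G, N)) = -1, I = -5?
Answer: 0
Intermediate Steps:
t(G, N) = -19/9 (t(G, N) = -2 + (1/9)*(-1) = -2 - 1/9 = -19/9)
t(-1, -7)*(I + R(5)) = -19*(-5 + 5)/9 = -19/9*0 = 0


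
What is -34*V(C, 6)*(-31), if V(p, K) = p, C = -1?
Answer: -1054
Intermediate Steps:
-34*V(C, 6)*(-31) = -34*(-1)*(-31) = 34*(-31) = -1054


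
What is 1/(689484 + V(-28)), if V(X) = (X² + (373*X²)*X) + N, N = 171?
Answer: -1/7497657 ≈ -1.3337e-7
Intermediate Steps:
V(X) = 171 + X² + 373*X³ (V(X) = (X² + (373*X²)*X) + 171 = (X² + 373*X³) + 171 = 171 + X² + 373*X³)
1/(689484 + V(-28)) = 1/(689484 + (171 + (-28)² + 373*(-28)³)) = 1/(689484 + (171 + 784 + 373*(-21952))) = 1/(689484 + (171 + 784 - 8188096)) = 1/(689484 - 8187141) = 1/(-7497657) = -1/7497657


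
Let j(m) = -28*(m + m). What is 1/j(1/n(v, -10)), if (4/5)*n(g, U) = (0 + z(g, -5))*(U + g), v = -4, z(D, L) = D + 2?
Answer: -5/8 ≈ -0.62500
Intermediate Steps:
z(D, L) = 2 + D
n(g, U) = 5*(2 + g)*(U + g)/4 (n(g, U) = 5*((0 + (2 + g))*(U + g))/4 = 5*((2 + g)*(U + g))/4 = 5*(2 + g)*(U + g)/4)
j(m) = -56*m
1/j(1/n(v, -10)) = 1/(-56*4/(5*(-10 - 4)*(2 - 4))) = 1/(-56/((5/4)*(-2)*(-14))) = 1/(-56/35) = 1/(-56*1/35) = 1/(-8/5) = -5/8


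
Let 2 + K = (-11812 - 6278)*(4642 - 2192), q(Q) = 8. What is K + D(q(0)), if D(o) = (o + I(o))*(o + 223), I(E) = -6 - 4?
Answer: -44320964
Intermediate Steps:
I(E) = -10
K = -44320502 (K = -2 + (-11812 - 6278)*(4642 - 2192) = -2 - 18090*2450 = -2 - 44320500 = -44320502)
D(o) = (-10 + o)*(223 + o) (D(o) = (o - 10)*(o + 223) = (-10 + o)*(223 + o))
K + D(q(0)) = -44320502 + (-2230 + 8² + 213*8) = -44320502 + (-2230 + 64 + 1704) = -44320502 - 462 = -44320964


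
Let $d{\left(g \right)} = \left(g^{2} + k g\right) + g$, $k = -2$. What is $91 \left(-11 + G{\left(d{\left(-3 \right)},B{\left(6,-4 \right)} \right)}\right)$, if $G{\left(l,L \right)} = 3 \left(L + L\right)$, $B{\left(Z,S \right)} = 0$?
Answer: $-1001$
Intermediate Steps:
$d{\left(g \right)} = g^{2} - g$ ($d{\left(g \right)} = \left(g^{2} - 2 g\right) + g = g^{2} - g$)
$G{\left(l,L \right)} = 6 L$ ($G{\left(l,L \right)} = 3 \cdot 2 L = 6 L$)
$91 \left(-11 + G{\left(d{\left(-3 \right)},B{\left(6,-4 \right)} \right)}\right) = 91 \left(-11 + 6 \cdot 0\right) = 91 \left(-11 + 0\right) = 91 \left(-11\right) = -1001$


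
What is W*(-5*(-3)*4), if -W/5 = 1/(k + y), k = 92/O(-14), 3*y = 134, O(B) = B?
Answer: -63/8 ≈ -7.8750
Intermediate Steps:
y = 134/3 (y = (⅓)*134 = 134/3 ≈ 44.667)
k = -46/7 (k = 92/(-14) = 92*(-1/14) = -46/7 ≈ -6.5714)
W = -21/160 (W = -5/(-46/7 + 134/3) = -5/800/21 = -5*21/800 = -21/160 ≈ -0.13125)
W*(-5*(-3)*4) = -21*(-5*(-3))*4/160 = -63*4/32 = -21/160*60 = -63/8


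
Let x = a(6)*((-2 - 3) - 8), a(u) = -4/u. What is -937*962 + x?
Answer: -2704156/3 ≈ -9.0139e+5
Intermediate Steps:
x = 26/3 (x = (-4/6)*((-2 - 3) - 8) = (-4*⅙)*(-5 - 8) = -⅔*(-13) = 26/3 ≈ 8.6667)
-937*962 + x = -937*962 + 26/3 = -901394 + 26/3 = -2704156/3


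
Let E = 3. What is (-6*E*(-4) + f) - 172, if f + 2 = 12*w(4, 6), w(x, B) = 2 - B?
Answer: -150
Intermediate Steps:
f = -50 (f = -2 + 12*(2 - 1*6) = -2 + 12*(2 - 6) = -2 + 12*(-4) = -2 - 48 = -50)
(-6*E*(-4) + f) - 172 = (-6*3*(-4) - 50) - 172 = (-18*(-4) - 50) - 172 = (72 - 50) - 172 = 22 - 172 = -150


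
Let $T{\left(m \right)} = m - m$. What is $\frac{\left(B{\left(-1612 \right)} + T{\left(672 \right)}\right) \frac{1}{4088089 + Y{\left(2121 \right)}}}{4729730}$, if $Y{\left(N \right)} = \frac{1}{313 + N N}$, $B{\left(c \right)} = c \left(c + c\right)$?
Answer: $\frac{899286917152}{3345760859386661735} \approx 2.6878 \cdot 10^{-7}$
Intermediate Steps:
$T{\left(m \right)} = 0$
$B{\left(c \right)} = 2 c^{2}$ ($B{\left(c \right)} = c 2 c = 2 c^{2}$)
$Y{\left(N \right)} = \frac{1}{313 + N^{2}}$
$\frac{\left(B{\left(-1612 \right)} + T{\left(672 \right)}\right) \frac{1}{4088089 + Y{\left(2121 \right)}}}{4729730} = \frac{\left(2 \left(-1612\right)^{2} + 0\right) \frac{1}{4088089 + \frac{1}{313 + 2121^{2}}}}{4729730} = \frac{2 \cdot 2598544 + 0}{4088089 + \frac{1}{313 + 4498641}} \cdot \frac{1}{4729730} = \frac{5197088 + 0}{4088089 + \frac{1}{4498954}} \cdot \frac{1}{4729730} = \frac{5197088}{4088089 + \frac{1}{4498954}} \cdot \frac{1}{4729730} = \frac{5197088}{\frac{18392124358907}{4498954}} \cdot \frac{1}{4729730} = 5197088 \cdot \frac{4498954}{18392124358907} \cdot \frac{1}{4729730} = \frac{1798573834304}{1414778796839} \cdot \frac{1}{4729730} = \frac{899286917152}{3345760859386661735}$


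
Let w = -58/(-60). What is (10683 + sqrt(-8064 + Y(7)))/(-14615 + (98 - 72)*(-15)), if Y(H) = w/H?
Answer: -10683/15005 - I*sqrt(355616310)/3151050 ≈ -0.71196 - 0.0059846*I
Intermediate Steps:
w = 29/30 (w = -58*(-1/60) = 29/30 ≈ 0.96667)
Y(H) = 29/(30*H)
(10683 + sqrt(-8064 + Y(7)))/(-14615 + (98 - 72)*(-15)) = (10683 + sqrt(-8064 + (29/30)/7))/(-14615 + (98 - 72)*(-15)) = (10683 + sqrt(-8064 + (29/30)*(1/7)))/(-14615 + 26*(-15)) = (10683 + sqrt(-8064 + 29/210))/(-14615 - 390) = (10683 + sqrt(-1693411/210))/(-15005) = (10683 + I*sqrt(355616310)/210)*(-1/15005) = -10683/15005 - I*sqrt(355616310)/3151050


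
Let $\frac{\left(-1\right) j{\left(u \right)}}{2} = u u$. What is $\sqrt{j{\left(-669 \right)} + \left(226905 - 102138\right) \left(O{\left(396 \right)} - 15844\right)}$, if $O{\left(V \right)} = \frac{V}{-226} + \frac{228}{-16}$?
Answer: $\frac{3 i \sqrt{11235017569007}}{226} \approx 44494.0 i$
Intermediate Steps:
$j{\left(u \right)} = - 2 u^{2}$ ($j{\left(u \right)} = - 2 u u = - 2 u^{2}$)
$O{\left(V \right)} = - \frac{57}{4} - \frac{V}{226}$ ($O{\left(V \right)} = V \left(- \frac{1}{226}\right) + 228 \left(- \frac{1}{16}\right) = - \frac{V}{226} - \frac{57}{4} = - \frac{57}{4} - \frac{V}{226}$)
$\sqrt{j{\left(-669 \right)} + \left(226905 - 102138\right) \left(O{\left(396 \right)} - 15844\right)} = \sqrt{- 2 \left(-669\right)^{2} + \left(226905 - 102138\right) \left(\left(- \frac{57}{4} - \frac{198}{113}\right) - 15844\right)} = \sqrt{\left(-2\right) 447561 + 124767 \left(\left(- \frac{57}{4} - \frac{198}{113}\right) - 15844\right)} = \sqrt{-895122 + 124767 \left(- \frac{7233}{452} - 15844\right)} = \sqrt{-895122 + 124767 \left(- \frac{7168721}{452}\right)} = \sqrt{-895122 - \frac{894419813007}{452}} = \sqrt{- \frac{894824408151}{452}} = \frac{3 i \sqrt{11235017569007}}{226}$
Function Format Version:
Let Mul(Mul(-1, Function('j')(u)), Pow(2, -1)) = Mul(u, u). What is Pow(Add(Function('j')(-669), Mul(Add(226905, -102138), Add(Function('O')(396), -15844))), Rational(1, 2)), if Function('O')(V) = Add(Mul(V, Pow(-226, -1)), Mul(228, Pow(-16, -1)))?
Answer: Mul(Rational(3, 226), I, Pow(11235017569007, Rational(1, 2))) ≈ Mul(44494., I)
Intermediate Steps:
Function('j')(u) = Mul(-2, Pow(u, 2)) (Function('j')(u) = Mul(-2, Mul(u, u)) = Mul(-2, Pow(u, 2)))
Function('O')(V) = Add(Rational(-57, 4), Mul(Rational(-1, 226), V)) (Function('O')(V) = Add(Mul(V, Rational(-1, 226)), Mul(228, Rational(-1, 16))) = Add(Mul(Rational(-1, 226), V), Rational(-57, 4)) = Add(Rational(-57, 4), Mul(Rational(-1, 226), V)))
Pow(Add(Function('j')(-669), Mul(Add(226905, -102138), Add(Function('O')(396), -15844))), Rational(1, 2)) = Pow(Add(Mul(-2, Pow(-669, 2)), Mul(Add(226905, -102138), Add(Add(Rational(-57, 4), Mul(Rational(-1, 226), 396)), -15844))), Rational(1, 2)) = Pow(Add(Mul(-2, 447561), Mul(124767, Add(Add(Rational(-57, 4), Rational(-198, 113)), -15844))), Rational(1, 2)) = Pow(Add(-895122, Mul(124767, Add(Rational(-7233, 452), -15844))), Rational(1, 2)) = Pow(Add(-895122, Mul(124767, Rational(-7168721, 452))), Rational(1, 2)) = Pow(Add(-895122, Rational(-894419813007, 452)), Rational(1, 2)) = Pow(Rational(-894824408151, 452), Rational(1, 2)) = Mul(Rational(3, 226), I, Pow(11235017569007, Rational(1, 2)))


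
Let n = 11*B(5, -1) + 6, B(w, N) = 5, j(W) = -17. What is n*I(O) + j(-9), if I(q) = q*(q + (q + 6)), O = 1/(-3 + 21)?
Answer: 601/162 ≈ 3.7099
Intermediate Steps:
O = 1/18 ≈ 0.055556
I(q) = q*(6 + 2*q) (I(q) = q*(q + (6 + q)) = q*(6 + 2*q))
n = 61 (n = 11*5 + 6 = 55 + 6 = 61)
n*I(O) + j(-9) = 61*(2*(1/18)*(3 + 1/18)) - 17 = 61*(2*(1/18)*(55/18)) - 17 = 61*(55/162) - 17 = 3355/162 - 17 = 601/162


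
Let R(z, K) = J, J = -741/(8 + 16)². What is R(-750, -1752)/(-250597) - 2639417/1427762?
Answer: -3735123643441/2020477405632 ≈ -1.8486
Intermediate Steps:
J = -247/192 (J = -741/(24²) = -741/576 = -741*1/576 = -247/192 ≈ -1.2865)
R(z, K) = -247/192
R(-750, -1752)/(-250597) - 2639417/1427762 = -247/192/(-250597) - 2639417/1427762 = -247/192*(-1/250597) - 2639417*1/1427762 = 247/48114624 - 2639417/1427762 = -3735123643441/2020477405632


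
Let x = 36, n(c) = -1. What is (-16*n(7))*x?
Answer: 576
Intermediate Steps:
(-16*n(7))*x = -16*(-1)*36 = 16*36 = 576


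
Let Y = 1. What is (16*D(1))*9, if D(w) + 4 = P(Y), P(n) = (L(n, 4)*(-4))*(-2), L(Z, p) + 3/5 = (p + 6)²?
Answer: 569664/5 ≈ 1.1393e+5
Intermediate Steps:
L(Z, p) = -⅗ + (6 + p)² (L(Z, p) = -⅗ + (p + 6)² = -⅗ + (6 + p)²)
P(n) = 3976/5 (P(n) = ((-⅗ + (6 + 4)²)*(-4))*(-2) = ((-⅗ + 10²)*(-4))*(-2) = ((-⅗ + 100)*(-4))*(-2) = ((497/5)*(-4))*(-2) = -1988/5*(-2) = 3976/5)
D(w) = 3956/5 (D(w) = -4 + 3976/5 = 3956/5)
(16*D(1))*9 = (16*(3956/5))*9 = (63296/5)*9 = 569664/5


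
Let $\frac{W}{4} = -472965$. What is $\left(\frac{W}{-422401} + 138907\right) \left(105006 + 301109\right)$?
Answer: $\frac{23829344892172205}{422401} \approx 5.6414 \cdot 10^{10}$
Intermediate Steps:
$W = -1891860$ ($W = 4 \left(-472965\right) = -1891860$)
$\left(\frac{W}{-422401} + 138907\right) \left(105006 + 301109\right) = \left(- \frac{1891860}{-422401} + 138907\right) \left(105006 + 301109\right) = \left(\left(-1891860\right) \left(- \frac{1}{422401}\right) + 138907\right) 406115 = \left(\frac{1891860}{422401} + 138907\right) 406115 = \frac{58676347567}{422401} \cdot 406115 = \frac{23829344892172205}{422401}$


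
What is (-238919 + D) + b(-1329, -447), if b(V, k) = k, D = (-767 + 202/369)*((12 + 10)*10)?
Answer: -150546674/369 ≈ -4.0799e+5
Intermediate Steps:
D = -62220620/369 (D = (-767 + 202*(1/369))*(22*10) = (-767 + 202/369)*220 = -282821/369*220 = -62220620/369 ≈ -1.6862e+5)
(-238919 + D) + b(-1329, -447) = (-238919 - 62220620/369) - 447 = -150381731/369 - 447 = -150546674/369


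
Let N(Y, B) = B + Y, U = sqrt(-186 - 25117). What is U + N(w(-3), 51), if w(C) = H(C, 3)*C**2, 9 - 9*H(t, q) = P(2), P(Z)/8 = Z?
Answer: 44 + I*sqrt(25303) ≈ 44.0 + 159.07*I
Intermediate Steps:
P(Z) = 8*Z
U = I*sqrt(25303) (U = sqrt(-25303) = I*sqrt(25303) ≈ 159.07*I)
H(t, q) = -7/9 (H(t, q) = 1 - 8*2/9 = 1 - 1/9*16 = 1 - 16/9 = -7/9)
w(C) = -7*C**2/9
U + N(w(-3), 51) = I*sqrt(25303) + (51 - 7/9*(-3)**2) = I*sqrt(25303) + (51 - 7/9*9) = I*sqrt(25303) + (51 - 7) = I*sqrt(25303) + 44 = 44 + I*sqrt(25303)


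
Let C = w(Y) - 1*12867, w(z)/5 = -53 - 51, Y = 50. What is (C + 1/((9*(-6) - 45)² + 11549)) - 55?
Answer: -286986699/21350 ≈ -13442.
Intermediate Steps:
w(z) = -520 (w(z) = 5*(-53 - 51) = 5*(-104) = -520)
C = -13387 (C = -520 - 1*12867 = -520 - 12867 = -13387)
(C + 1/((9*(-6) - 45)² + 11549)) - 55 = (-13387 + 1/((9*(-6) - 45)² + 11549)) - 55 = (-13387 + 1/((-54 - 45)² + 11549)) - 55 = (-13387 + 1/((-99)² + 11549)) - 55 = (-13387 + 1/(9801 + 11549)) - 55 = (-13387 + 1/21350) - 55 = -285812449/21350 - 55 = -286986699/21350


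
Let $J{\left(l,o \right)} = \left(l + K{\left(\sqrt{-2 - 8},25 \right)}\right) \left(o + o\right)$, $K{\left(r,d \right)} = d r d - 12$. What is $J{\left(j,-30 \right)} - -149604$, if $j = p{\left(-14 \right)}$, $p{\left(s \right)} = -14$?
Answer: $151164 - 37500 i \sqrt{10} \approx 1.5116 \cdot 10^{5} - 1.1859 \cdot 10^{5} i$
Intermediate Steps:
$j = -14$
$K{\left(r,d \right)} = -12 + r d^{2}$ ($K{\left(r,d \right)} = r d^{2} - 12 = -12 + r d^{2}$)
$J{\left(l,o \right)} = 2 o \left(-12 + l + 625 i \sqrt{10}\right)$ ($J{\left(l,o \right)} = \left(l - \left(12 - \sqrt{-2 - 8} \cdot 25^{2}\right)\right) \left(o + o\right) = \left(l - \left(12 - \sqrt{-10} \cdot 625\right)\right) 2 o = \left(l - \left(12 - i \sqrt{10} \cdot 625\right)\right) 2 o = \left(l - \left(12 - 625 i \sqrt{10}\right)\right) 2 o = \left(-12 + l + 625 i \sqrt{10}\right) 2 o = 2 o \left(-12 + l + 625 i \sqrt{10}\right)$)
$J{\left(j,-30 \right)} - -149604 = 2 \left(-30\right) \left(-12 - 14 + 625 i \sqrt{10}\right) - -149604 = 2 \left(-30\right) \left(-26 + 625 i \sqrt{10}\right) + 149604 = \left(1560 - 37500 i \sqrt{10}\right) + 149604 = 151164 - 37500 i \sqrt{10}$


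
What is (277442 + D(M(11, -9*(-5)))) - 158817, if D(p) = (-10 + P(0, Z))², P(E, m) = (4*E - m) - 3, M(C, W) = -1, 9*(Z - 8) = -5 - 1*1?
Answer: 1071346/9 ≈ 1.1904e+5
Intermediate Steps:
Z = 22/3 (Z = 8 + (-5 - 1*1)/9 = 8 + (-5 - 1)/9 = 8 + (⅑)*(-6) = 8 - ⅔ = 22/3 ≈ 7.3333)
P(E, m) = -3 - m + 4*E (P(E, m) = (-m + 4*E) - 3 = -3 - m + 4*E)
D(p) = 3721/9 (D(p) = (-10 + (-3 - 1*22/3 + 4*0))² = (-10 + (-3 - 22/3 + 0))² = (-10 - 31/3)² = (-61/3)² = 3721/9)
(277442 + D(M(11, -9*(-5)))) - 158817 = (277442 + 3721/9) - 158817 = 2500699/9 - 158817 = 1071346/9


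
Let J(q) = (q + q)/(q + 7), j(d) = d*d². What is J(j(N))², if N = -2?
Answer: 256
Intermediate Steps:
j(d) = d³
J(q) = 2*q/(7 + q) (J(q) = (2*q)/(7 + q) = 2*q/(7 + q))
J(j(N))² = (2*(-2)³/(7 + (-2)³))² = (2*(-8)/(7 - 8))² = (2*(-8)/(-1))² = (2*(-8)*(-1))² = 16² = 256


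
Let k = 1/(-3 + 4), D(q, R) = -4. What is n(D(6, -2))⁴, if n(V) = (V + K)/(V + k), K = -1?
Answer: 625/81 ≈ 7.7160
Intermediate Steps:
k = 1 (k = 1/1 = 1)
n(V) = (-1 + V)/(1 + V) (n(V) = (V - 1)/(V + 1) = (-1 + V)/(1 + V))
n(D(6, -2))⁴ = ((-1 - 4)/(1 - 4))⁴ = (-5/(-3))⁴ = (-⅓*(-5))⁴ = (5/3)⁴ = 625/81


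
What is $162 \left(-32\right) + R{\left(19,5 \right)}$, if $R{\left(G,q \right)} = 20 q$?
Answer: $-5084$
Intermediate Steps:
$162 \left(-32\right) + R{\left(19,5 \right)} = 162 \left(-32\right) + 20 \cdot 5 = -5184 + 100 = -5084$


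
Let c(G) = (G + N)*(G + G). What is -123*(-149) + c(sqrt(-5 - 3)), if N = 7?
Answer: 18311 + 28*I*sqrt(2) ≈ 18311.0 + 39.598*I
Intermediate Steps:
c(G) = 2*G*(7 + G) (c(G) = (G + 7)*(G + G) = (7 + G)*(2*G) = 2*G*(7 + G))
-123*(-149) + c(sqrt(-5 - 3)) = -123*(-149) + 2*sqrt(-5 - 3)*(7 + sqrt(-5 - 3)) = 18327 + 2*sqrt(-8)*(7 + sqrt(-8)) = 18327 + 2*(2*I*sqrt(2))*(7 + 2*I*sqrt(2)) = 18327 + 4*I*sqrt(2)*(7 + 2*I*sqrt(2))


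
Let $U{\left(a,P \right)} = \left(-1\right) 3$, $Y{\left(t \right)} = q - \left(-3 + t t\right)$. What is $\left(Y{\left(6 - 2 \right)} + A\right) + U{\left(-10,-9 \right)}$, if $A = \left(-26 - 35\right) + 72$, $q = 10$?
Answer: $5$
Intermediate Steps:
$Y{\left(t \right)} = 13 - t^{2}$ ($Y{\left(t \right)} = 10 - \left(-3 + t t\right) = 10 - \left(-3 + t^{2}\right) = 13 - t^{2}$)
$A = 11$ ($A = -61 + 72 = 11$)
$U{\left(a,P \right)} = -3$
$\left(Y{\left(6 - 2 \right)} + A\right) + U{\left(-10,-9 \right)} = \left(\left(13 - \left(6 - 2\right)^{2}\right) + 11\right) - 3 = \left(\left(13 - 4^{2}\right) + 11\right) - 3 = \left(\left(13 - 16\right) + 11\right) - 3 = \left(-3 + 11\right) - 3 = 8 - 3 = 5$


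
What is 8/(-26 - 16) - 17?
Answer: -361/21 ≈ -17.190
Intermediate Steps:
8/(-26 - 16) - 17 = 8/(-42) - 17 = -1/42*8 - 17 = -4/21 - 17 = -361/21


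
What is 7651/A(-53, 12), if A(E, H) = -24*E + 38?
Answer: 7651/1310 ≈ 5.8405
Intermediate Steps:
A(E, H) = 38 - 24*E
7651/A(-53, 12) = 7651/(38 - 24*(-53)) = 7651/(38 + 1272) = 7651/1310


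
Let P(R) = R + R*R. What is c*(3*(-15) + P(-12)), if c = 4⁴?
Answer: 22272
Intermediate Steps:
c = 256
P(R) = R + R²
c*(3*(-15) + P(-12)) = 256*(3*(-15) - 12*(1 - 12)) = 256*(-45 - 12*(-11)) = 256*(-45 + 132) = 256*87 = 22272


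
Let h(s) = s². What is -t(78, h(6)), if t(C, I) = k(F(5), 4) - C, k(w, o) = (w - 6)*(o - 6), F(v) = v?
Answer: 76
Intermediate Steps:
k(w, o) = (-6 + o)*(-6 + w) (k(w, o) = (-6 + w)*(-6 + o) = (-6 + o)*(-6 + w))
t(C, I) = 2 - C (t(C, I) = (36 - 6*4 - 6*5 + 4*5) - C = (36 - 24 - 30 + 20) - C = 2 - C)
-t(78, h(6)) = -(2 - 1*78) = -(2 - 78) = -1*(-76) = 76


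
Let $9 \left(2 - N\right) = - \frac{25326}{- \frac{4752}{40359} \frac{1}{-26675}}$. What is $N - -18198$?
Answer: $\frac{15300870025}{24} \approx 6.3754 \cdot 10^{8}$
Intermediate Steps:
$N = \frac{15300433273}{24}$ ($N = 2 - \frac{\left(-25326\right) \frac{1}{- \frac{4752}{40359} \frac{1}{-26675}}}{9} = 2 - \frac{\left(-25326\right) \frac{1}{\left(-4752\right) \frac{1}{40359} \left(- \frac{1}{26675}\right)}}{9} = 2 - \frac{\left(-25326\right) \frac{1}{\left(- \frac{144}{1223}\right) \left(- \frac{1}{26675}\right)}}{9} = 2 - \frac{\left(-25326\right) \frac{1}{\frac{144}{32623525}}}{9} = 2 - \frac{\left(-25326\right) \frac{32623525}{144}}{9} = 2 - - \frac{15300433225}{24} = 2 + \frac{15300433225}{24} = \frac{15300433273}{24} \approx 6.3752 \cdot 10^{8}$)
$N - -18198 = \frac{15300433273}{24} - -18198 = \frac{15300433273}{24} + 18198 = \frac{15300870025}{24}$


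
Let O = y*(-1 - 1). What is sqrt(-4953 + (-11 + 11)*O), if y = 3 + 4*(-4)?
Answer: I*sqrt(4953) ≈ 70.378*I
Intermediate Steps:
y = -13 (y = 3 - 16 = -13)
O = 26 (O = -13*(-1 - 1) = -13*(-2) = 26)
sqrt(-4953 + (-11 + 11)*O) = sqrt(-4953 + (-11 + 11)*26) = sqrt(-4953 + 0*26) = sqrt(-4953 + 0) = sqrt(-4953) = I*sqrt(4953)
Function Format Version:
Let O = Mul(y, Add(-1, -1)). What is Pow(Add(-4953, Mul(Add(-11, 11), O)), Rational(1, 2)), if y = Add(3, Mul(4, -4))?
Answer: Mul(I, Pow(4953, Rational(1, 2))) ≈ Mul(70.378, I)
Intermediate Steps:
y = -13 (y = Add(3, -16) = -13)
O = 26 (O = Mul(-13, Add(-1, -1)) = Mul(-13, -2) = 26)
Pow(Add(-4953, Mul(Add(-11, 11), O)), Rational(1, 2)) = Pow(Add(-4953, Mul(Add(-11, 11), 26)), Rational(1, 2)) = Pow(Add(-4953, Mul(0, 26)), Rational(1, 2)) = Pow(Add(-4953, 0), Rational(1, 2)) = Pow(-4953, Rational(1, 2)) = Mul(I, Pow(4953, Rational(1, 2)))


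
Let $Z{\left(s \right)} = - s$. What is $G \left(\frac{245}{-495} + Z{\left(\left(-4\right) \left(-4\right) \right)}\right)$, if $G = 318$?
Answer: $- \frac{173098}{33} \approx -5245.4$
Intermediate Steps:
$G \left(\frac{245}{-495} + Z{\left(\left(-4\right) \left(-4\right) \right)}\right) = 318 \left(\frac{245}{-495} - \left(-4\right) \left(-4\right)\right) = 318 \left(245 \left(- \frac{1}{495}\right) - 16\right) = 318 \left(- \frac{49}{99} - 16\right) = 318 \left(- \frac{1633}{99}\right) = - \frac{173098}{33}$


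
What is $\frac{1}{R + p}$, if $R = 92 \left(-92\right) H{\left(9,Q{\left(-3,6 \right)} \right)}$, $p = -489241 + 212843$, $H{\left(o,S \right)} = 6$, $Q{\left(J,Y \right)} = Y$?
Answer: $- \frac{1}{327182} \approx -3.0564 \cdot 10^{-6}$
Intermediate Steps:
$p = -276398$
$R = -50784$ ($R = 92 \left(-92\right) 6 = \left(-8464\right) 6 = -50784$)
$\frac{1}{R + p} = \frac{1}{-50784 - 276398} = \frac{1}{-327182} = - \frac{1}{327182}$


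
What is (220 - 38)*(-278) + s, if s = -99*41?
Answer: -54655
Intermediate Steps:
s = -4059
(220 - 38)*(-278) + s = (220 - 38)*(-278) - 4059 = 182*(-278) - 4059 = -50596 - 4059 = -54655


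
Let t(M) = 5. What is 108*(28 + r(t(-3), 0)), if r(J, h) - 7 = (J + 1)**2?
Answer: 7668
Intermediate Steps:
r(J, h) = 7 + (1 + J)**2 (r(J, h) = 7 + (J + 1)**2 = 7 + (1 + J)**2)
108*(28 + r(t(-3), 0)) = 108*(28 + (7 + (1 + 5)**2)) = 108*(28 + (7 + 6**2)) = 108*(28 + (7 + 36)) = 108*(28 + 43) = 108*71 = 7668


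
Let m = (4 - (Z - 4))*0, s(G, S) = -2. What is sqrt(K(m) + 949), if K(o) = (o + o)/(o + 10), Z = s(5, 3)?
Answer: sqrt(949) ≈ 30.806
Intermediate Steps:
Z = -2
m = 0 (m = (4 - (-2 - 4))*0 = (4 - 1*(-6))*0 = (4 + 6)*0 = 10*0 = 0)
K(o) = 2*o/(10 + o) (K(o) = (2*o)/(10 + o) = 2*o/(10 + o))
sqrt(K(m) + 949) = sqrt(2*0/(10 + 0) + 949) = sqrt(2*0/10 + 949) = sqrt(2*0*(1/10) + 949) = sqrt(0 + 949) = sqrt(949)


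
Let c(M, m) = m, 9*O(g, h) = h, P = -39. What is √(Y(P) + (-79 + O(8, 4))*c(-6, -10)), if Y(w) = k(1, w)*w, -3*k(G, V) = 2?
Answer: 2*√1826/3 ≈ 28.488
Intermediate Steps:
O(g, h) = h/9
k(G, V) = -⅔ (k(G, V) = -⅓*2 = -⅔)
Y(w) = -2*w/3
√(Y(P) + (-79 + O(8, 4))*c(-6, -10)) = √(-⅔*(-39) + (-79 + (⅑)*4)*(-10)) = √(26 + (-79 + 4/9)*(-10)) = √(26 - 707/9*(-10)) = √(26 + 7070/9) = √(7304/9) = 2*√1826/3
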